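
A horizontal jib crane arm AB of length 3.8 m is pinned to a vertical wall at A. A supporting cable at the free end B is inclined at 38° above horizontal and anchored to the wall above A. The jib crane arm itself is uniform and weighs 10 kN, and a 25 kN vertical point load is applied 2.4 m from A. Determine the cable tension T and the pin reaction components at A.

T = 33.77 kN, A_x = 26.61 kN, A_y = 14.21 kN

ΣM about A: T·sin38°·3.8 − 10·1.9 − 25·2.4 = 0 → T = 79/(3.8·0.615661) = 33.7677 ≈ 33.77 kN.
ΣF_x = 0: A_x − T·cos38° = 0 → A_x = 33.7677 × 0.788011 = 26.61 kN.
ΣF_y = 0: A_y + T·sin38° − 10 − 25 = 0 → A_y = 35 − 33.7677 × 0.615661 = 14.21 kN.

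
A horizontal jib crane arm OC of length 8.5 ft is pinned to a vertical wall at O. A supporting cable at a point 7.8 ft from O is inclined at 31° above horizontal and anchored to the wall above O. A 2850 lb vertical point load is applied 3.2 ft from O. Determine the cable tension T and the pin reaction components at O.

ΣM about O: T·sin31°·7.8 − 2850·3.2 = 0 → T = 9120/(7.8·0.515038) = 2270.18 ≈ 2270 lb.
ΣF_x = 0: O_x − T·cos31° = 0 → O_x = 2270.18 × 0.857167 = 1946 lb.
ΣF_y = 0: O_y + T·sin31° − 2850 = 0 → O_y = 2850 − 2270.18 × 0.515038 = 1681 lb.

T = 2270 lb, O_x = 1946 lb, O_y = 1681 lb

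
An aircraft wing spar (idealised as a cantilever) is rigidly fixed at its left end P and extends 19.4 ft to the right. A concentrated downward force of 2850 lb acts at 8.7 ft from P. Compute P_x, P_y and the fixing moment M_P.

ΣF_x = 0: P_x = 0.
ΣF_y = 0: P_y − 2850 = 0 → P_y = 2850 lb.
ΣM about P: M_P − 2850·8.7 = 0 → M_P = 24790 lb·ft.

P_x = 0, P_y = 2850 lb, M_P = 24790 lb·ft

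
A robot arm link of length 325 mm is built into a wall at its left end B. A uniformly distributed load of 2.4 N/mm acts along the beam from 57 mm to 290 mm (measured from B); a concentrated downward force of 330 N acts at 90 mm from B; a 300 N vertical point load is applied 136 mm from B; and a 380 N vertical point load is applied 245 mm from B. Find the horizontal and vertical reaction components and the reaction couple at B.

B_x = 0, B_y = 1569 N, M_B = 260600 N·mm

Resultant of the distributed load: 2.4 × 233 = 559.2 N at 173.5 mm from B.
ΣF_x = 0: B_x = 0.
ΣF_y = 0: B_y − 2.4·233 − 330 − 300 − 380 = 0 → B_y = 1569 N.
ΣM about B: M_B − (2.4·233)·173.5 − 330·90 − 300·136 − 380·245 = 0 → M_B = 260600 N·mm.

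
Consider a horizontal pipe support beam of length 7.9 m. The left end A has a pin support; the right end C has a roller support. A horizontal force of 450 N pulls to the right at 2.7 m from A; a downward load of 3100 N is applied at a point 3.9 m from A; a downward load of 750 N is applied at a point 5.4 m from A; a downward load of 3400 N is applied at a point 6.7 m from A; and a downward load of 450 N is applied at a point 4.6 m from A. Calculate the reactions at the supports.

Moments about A: C_y·7.9 − 3100·3.9 − 750·5.4 − 3400·6.7 − 450·4.6 = 0 → C_y = 40990/7.9 = 5188.61 ≈ 5189 N.
ΣF_y = 0: A_y + 5188.61 − 3100 − 750 − 3400 − 450 = 0 → A_y = 2511 N.
ΣF_x = 0: A_x + 450 = 0 → A_x = -450.0 N.

A_x = -450.0 N, A_y = 2511 N, C_y = 5189 N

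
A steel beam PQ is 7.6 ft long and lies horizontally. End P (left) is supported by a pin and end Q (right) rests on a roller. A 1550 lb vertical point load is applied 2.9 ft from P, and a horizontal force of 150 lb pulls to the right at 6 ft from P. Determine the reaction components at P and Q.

P_x = -150.0 lb, P_y = 958.6 lb, Q_y = 591.4 lb

Taking moments about P: Q_y·7.6 − 1550·2.9 = 0 → Q_y = 4495/7.6 = 591.447 ≈ 591.4 lb.
ΣF_y = 0: P_y + 591.447 − 1550 = 0 → P_y = 958.6 lb.
ΣF_x = 0: P_x + 150 = 0 → P_x = -150.0 lb.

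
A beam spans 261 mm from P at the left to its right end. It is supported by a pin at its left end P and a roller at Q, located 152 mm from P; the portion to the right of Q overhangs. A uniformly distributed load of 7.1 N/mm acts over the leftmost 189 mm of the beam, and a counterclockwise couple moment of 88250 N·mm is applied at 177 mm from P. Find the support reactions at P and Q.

P_x = 0, P_y = 1088 N, Q_y = 253.7 N

Resultant of the distributed load: 7.1 × 189 = 1341.9 N at 94.5 mm from P.
Moments about P: Q_y·152 − (7.1·189)·94.5 + 88250 = 0 → Q_y = 38559.55/152 = 253.681 ≈ 253.7 N.
ΣF_y = 0: P_y + 253.681 − 7.1·189 = 0 → P_y = 1088 N.
ΣF_x = 0: no horizontal applied forces, so P_x = 0.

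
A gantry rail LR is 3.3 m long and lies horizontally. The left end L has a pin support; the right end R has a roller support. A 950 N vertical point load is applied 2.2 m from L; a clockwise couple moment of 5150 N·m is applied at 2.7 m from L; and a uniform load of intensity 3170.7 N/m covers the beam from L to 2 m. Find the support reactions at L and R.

Resultant of the distributed load: 3170.7 × 2 = 6341.4 N at 1 m from L.
Moments about L: R_y·3.3 − 950·2.2 − 5150 − (3170.7·2)·1 = 0 → R_y = 13581.4/3.3 = 4115.58 ≈ 4116 N.
ΣF_y = 0: L_y + 4115.58 − 950 − 3170.7·2 = 0 → L_y = 3176 N.
ΣF_x = 0: no horizontal applied forces, so L_x = 0.

L_x = 0, L_y = 3176 N, R_y = 4116 N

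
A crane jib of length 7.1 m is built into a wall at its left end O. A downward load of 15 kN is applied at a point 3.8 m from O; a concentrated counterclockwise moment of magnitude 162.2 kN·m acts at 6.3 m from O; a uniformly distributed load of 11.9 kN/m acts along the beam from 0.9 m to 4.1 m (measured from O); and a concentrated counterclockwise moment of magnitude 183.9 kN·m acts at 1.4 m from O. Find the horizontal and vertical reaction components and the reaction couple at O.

Resultant of the distributed load: 11.9 × 3.2 = 38.08 kN at 2.5 m from O.
ΣF_x = 0: O_x = 0.
ΣF_y = 0: O_y − 15 − 11.9·3.2 = 0 → O_y = 53.08 kN.
ΣM about O: M_O − 15·3.8 + 162.2 − (11.9·3.2)·2.5 + 183.9 = 0 → M_O = -193.9 kN·m.

O_x = 0, O_y = 53.08 kN, M_O = -193.9 kN·m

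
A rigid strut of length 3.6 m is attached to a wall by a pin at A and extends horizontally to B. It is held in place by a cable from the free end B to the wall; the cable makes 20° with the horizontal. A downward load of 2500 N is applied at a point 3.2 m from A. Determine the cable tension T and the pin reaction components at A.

T = 6497 N, A_x = 6106 N, A_y = 277.8 N

ΣM about A: T·sin20°·3.6 − 2500·3.2 = 0 → T = 8000/(3.6·0.34202) = 6497.35 ≈ 6497 N.
ΣF_x = 0: A_x − T·cos20° = 0 → A_x = 6497.35 × 0.939693 = 6106 N.
ΣF_y = 0: A_y + T·sin20° − 2500 = 0 → A_y = 2500 − 6497.35 × 0.34202 = 277.8 N.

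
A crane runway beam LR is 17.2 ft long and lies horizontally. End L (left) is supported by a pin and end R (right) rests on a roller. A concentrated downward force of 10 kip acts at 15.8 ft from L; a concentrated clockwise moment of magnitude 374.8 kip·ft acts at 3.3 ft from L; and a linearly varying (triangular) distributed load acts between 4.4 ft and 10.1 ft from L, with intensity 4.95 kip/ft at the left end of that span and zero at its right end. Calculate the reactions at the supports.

L_x = 0, L_y = -12.04 kip, R_y = 36.14 kip

Resultant of the triangular load: ½ × 4.95 × 5.7 = 14.1075 kip, acting at 6.3 ft from L (one-third of the span from the peak).
Taking moments about L: R_y·17.2 − 10·15.8 − 374.8 − (½·4.95·5.7)·6.3 = 0 → R_y = 621.67725/17.2 = 36.144 ≈ 36.14 kip.
ΣF_y = 0: L_y + 36.144 − 10 − ½·4.95·5.7 = 0 → L_y = -12.04 kip.
ΣF_x = 0: no horizontal applied forces, so L_x = 0.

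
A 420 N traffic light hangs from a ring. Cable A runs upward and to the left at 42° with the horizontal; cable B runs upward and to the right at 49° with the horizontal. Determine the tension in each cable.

T_A = 275.6 N, T_B = 312.2 N

ΣF_x = 0: −T_A·cos42° + T_B·cos49° = 0 → T_B = 1.13274·T_A.
ΣF_y = 0: T_A·sin42° + T_B·sin49° = 420.
Substitute: T_A·(0.669131 + 1.13274·0.75471) = 420 → T_A = 275.587 ≈ 275.6 N.
Then T_B = 1.13274 × 275.587 = 312.2 N.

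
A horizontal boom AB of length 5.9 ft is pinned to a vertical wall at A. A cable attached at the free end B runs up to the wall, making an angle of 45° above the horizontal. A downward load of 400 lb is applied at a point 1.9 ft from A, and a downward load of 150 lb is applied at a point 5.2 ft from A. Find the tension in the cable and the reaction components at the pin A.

T = 369.1 lb, A_x = 261.0 lb, A_y = 289.0 lb

ΣM about A: T·sin45°·5.9 − 400·1.9 − 150·5.2 = 0 → T = 1540/(5.9·0.707107) = 369.134 ≈ 369.1 lb.
ΣF_x = 0: A_x − T·cos45° = 0 → A_x = 369.134 × 0.707107 = 261.0 lb.
ΣF_y = 0: A_y + T·sin45° − 400 − 150 = 0 → A_y = 550 − 369.134 × 0.707107 = 289.0 lb.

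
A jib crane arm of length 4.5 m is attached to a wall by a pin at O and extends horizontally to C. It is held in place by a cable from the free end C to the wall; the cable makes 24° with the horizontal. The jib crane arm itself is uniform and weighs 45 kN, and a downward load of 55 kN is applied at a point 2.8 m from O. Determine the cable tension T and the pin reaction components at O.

T = 139.5 kN, O_x = 127.4 kN, O_y = 43.28 kN

ΣM about O: T·sin24°·4.5 − 45·2.25 − 55·2.8 = 0 → T = 255.25/(4.5·0.406737) = 139.457 ≈ 139.5 kN.
ΣF_x = 0: O_x − T·cos24° = 0 → O_x = 139.457 × 0.913545 = 127.4 kN.
ΣF_y = 0: O_y + T·sin24° − 45 − 55 = 0 → O_y = 100 − 139.457 × 0.406737 = 43.28 kN.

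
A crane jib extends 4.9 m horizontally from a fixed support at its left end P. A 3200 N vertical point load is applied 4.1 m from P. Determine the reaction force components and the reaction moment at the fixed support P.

P_x = 0, P_y = 3200 N, M_P = 13120 N·m

ΣF_x = 0: P_x = 0.
ΣF_y = 0: P_y − 3200 = 0 → P_y = 3200 N.
ΣM about P: M_P − 3200·4.1 = 0 → M_P = 13120 N·m.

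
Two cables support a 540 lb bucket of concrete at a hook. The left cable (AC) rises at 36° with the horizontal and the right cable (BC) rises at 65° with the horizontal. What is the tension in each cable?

ΣF_x = 0: −T_AC·cos36° + T_BC·cos65° = 0 → T_BC = 1.9143·T_AC.
ΣF_y = 0: T_AC·sin36° + T_BC·sin65° = 540.
Substitute: T_AC·(0.587785 + 1.9143·0.906308) = 540 → T_AC = 232.485 ≈ 232.5 lb.
Then T_BC = 1.9143 × 232.485 = 445.0 lb.

T_AC = 232.5 lb, T_BC = 445.0 lb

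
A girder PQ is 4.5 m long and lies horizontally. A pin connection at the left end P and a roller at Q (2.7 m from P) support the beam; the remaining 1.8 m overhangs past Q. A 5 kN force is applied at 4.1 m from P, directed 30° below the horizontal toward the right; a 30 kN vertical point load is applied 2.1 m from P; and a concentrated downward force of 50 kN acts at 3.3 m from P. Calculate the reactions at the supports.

Moments about P: Q_y·2.7 − 5·sin30°·4.1 − 30·2.1 − 50·3.3 = 0 → Q_y = 238.25/2.7 = 88.2407 ≈ 88.24 kN.
ΣF_y = 0: P_y + 88.2407 − 5·sin30° − 30 − 50 = 0 → P_y = -5.741 kN.
ΣF_x = 0: P_x + 5·cos30° = 0 → P_x = -4.330 kN.

P_x = -4.330 kN, P_y = -5.741 kN, Q_y = 88.24 kN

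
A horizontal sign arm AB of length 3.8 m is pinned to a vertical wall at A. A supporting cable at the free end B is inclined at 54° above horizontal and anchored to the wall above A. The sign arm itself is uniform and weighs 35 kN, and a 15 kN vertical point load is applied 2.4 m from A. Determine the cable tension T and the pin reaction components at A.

T = 33.34 kN, A_x = 19.60 kN, A_y = 23.03 kN

ΣM about A: T·sin54°·3.8 − 35·1.9 − 15·2.4 = 0 → T = 102.5/(3.8·0.809017) = 33.3413 ≈ 33.34 kN.
ΣF_x = 0: A_x − T·cos54° = 0 → A_x = 33.3413 × 0.587785 = 19.60 kN.
ΣF_y = 0: A_y + T·sin54° − 35 − 15 = 0 → A_y = 50 − 33.3413 × 0.809017 = 23.03 kN.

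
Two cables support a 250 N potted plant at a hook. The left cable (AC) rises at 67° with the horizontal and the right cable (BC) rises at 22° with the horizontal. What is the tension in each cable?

ΣF_x = 0: −T_AC·cos67° + T_BC·cos22° = 0 → T_BC = 0.421417·T_AC.
ΣF_y = 0: T_AC·sin67° + T_BC·sin22° = 250.
Substitute: T_AC·(0.920505 + 0.421417·0.374607) = 250 → T_AC = 231.831 ≈ 231.8 N.
Then T_BC = 0.421417 × 231.831 = 97.70 N.

T_AC = 231.8 N, T_BC = 97.70 N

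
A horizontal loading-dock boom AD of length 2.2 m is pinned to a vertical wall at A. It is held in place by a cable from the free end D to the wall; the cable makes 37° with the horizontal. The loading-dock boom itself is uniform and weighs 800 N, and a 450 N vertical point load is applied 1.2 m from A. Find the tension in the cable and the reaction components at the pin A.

ΣM about A: T·sin37°·2.2 − 800·1.1 − 450·1.2 = 0 → T = 1420/(2.2·0.601815) = 1072.51 ≈ 1073 N.
ΣF_x = 0: A_x − T·cos37° = 0 → A_x = 1072.51 × 0.798636 = 856.5 N.
ΣF_y = 0: A_y + T·sin37° − 800 − 450 = 0 → A_y = 1250 − 1072.51 × 0.601815 = 604.5 N.

T = 1073 N, A_x = 856.5 N, A_y = 604.5 N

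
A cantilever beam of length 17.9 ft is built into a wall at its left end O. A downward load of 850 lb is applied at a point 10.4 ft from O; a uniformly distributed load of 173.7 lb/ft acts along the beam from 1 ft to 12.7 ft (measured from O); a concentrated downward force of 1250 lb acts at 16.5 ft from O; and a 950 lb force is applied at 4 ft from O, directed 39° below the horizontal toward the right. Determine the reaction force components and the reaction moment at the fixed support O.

O_x = -738.3 lb, O_y = 4730 lb, M_O = 45780 lb·ft

Resultant of the distributed load: 173.7 × 11.7 = 2032.29 lb at 6.85 ft from O.
ΣF_x = 0: O_x + 950·cos39° = 0 → O_x = -738.3 lb.
ΣF_y = 0: O_y − 850 − 173.7·11.7 − 1250 − 950·sin39° = 0 → O_y = 4730 lb.
ΣM about O: M_O − 850·10.4 − (173.7·11.7)·6.85 − 1250·16.5 − 950·sin39°·4 = 0 → M_O = 45780 lb·ft.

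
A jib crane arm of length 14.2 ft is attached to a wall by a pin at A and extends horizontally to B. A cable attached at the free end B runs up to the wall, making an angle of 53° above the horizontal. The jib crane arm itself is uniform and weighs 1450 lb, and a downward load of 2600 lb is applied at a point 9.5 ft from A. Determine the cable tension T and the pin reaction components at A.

ΣM about A: T·sin53°·14.2 − 1450·7.1 − 2600·9.5 = 0 → T = 34995/(14.2·0.798636) = 3085.81 ≈ 3086 lb.
ΣF_x = 0: A_x − T·cos53° = 0 → A_x = 3085.81 × 0.601815 = 1857 lb.
ΣF_y = 0: A_y + T·sin53° − 1450 − 2600 = 0 → A_y = 4050 − 3085.81 × 0.798636 = 1586 lb.

T = 3086 lb, A_x = 1857 lb, A_y = 1586 lb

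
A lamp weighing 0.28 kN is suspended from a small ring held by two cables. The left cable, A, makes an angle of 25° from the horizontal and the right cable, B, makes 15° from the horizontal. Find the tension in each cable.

T_A = 0.4208 kN, T_B = 0.3948 kN

ΣF_x = 0: −T_A·cos25° + T_B·cos15° = 0 → T_B = 0.938279·T_A.
ΣF_y = 0: T_A·sin25° + T_B·sin15° = 0.28.
Substitute: T_A·(0.422618 + 0.938279·0.258819) = 0.28 → T_A = 0.42076 ≈ 0.4208 kN.
Then T_B = 0.938279 × 0.42076 = 0.3948 kN.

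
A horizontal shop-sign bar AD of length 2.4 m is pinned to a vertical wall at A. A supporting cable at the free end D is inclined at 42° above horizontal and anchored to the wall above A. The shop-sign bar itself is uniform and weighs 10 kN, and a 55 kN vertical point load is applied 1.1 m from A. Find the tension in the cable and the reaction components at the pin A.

ΣM about A: T·sin42°·2.4 − 10·1.2 − 55·1.1 = 0 → T = 72.5/(2.4·0.669131) = 45.1456 ≈ 45.15 kN.
ΣF_x = 0: A_x − T·cos42° = 0 → A_x = 45.1456 × 0.743145 = 33.55 kN.
ΣF_y = 0: A_y + T·sin42° − 10 − 55 = 0 → A_y = 65 − 45.1456 × 0.669131 = 34.79 kN.

T = 45.15 kN, A_x = 33.55 kN, A_y = 34.79 kN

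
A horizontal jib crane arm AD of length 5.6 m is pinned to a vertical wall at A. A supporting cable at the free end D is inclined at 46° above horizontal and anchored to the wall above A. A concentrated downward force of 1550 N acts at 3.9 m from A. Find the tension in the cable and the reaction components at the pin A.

ΣM about A: T·sin46°·5.6 − 1550·3.9 = 0 → T = 6045/(5.6·0.71934) = 1500.63 ≈ 1501 N.
ΣF_x = 0: A_x − T·cos46° = 0 → A_x = 1500.63 × 0.694658 = 1042 N.
ΣF_y = 0: A_y + T·sin46° − 1550 = 0 → A_y = 1550 − 1500.63 × 0.71934 = 470.5 N.

T = 1501 N, A_x = 1042 N, A_y = 470.5 N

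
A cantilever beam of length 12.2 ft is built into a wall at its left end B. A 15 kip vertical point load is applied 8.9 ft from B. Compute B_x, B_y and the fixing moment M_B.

ΣF_x = 0: B_x = 0.
ΣF_y = 0: B_y − 15 = 0 → B_y = 15.00 kip.
ΣM about B: M_B − 15·8.9 = 0 → M_B = 133.5 kip·ft.

B_x = 0, B_y = 15.00 kip, M_B = 133.5 kip·ft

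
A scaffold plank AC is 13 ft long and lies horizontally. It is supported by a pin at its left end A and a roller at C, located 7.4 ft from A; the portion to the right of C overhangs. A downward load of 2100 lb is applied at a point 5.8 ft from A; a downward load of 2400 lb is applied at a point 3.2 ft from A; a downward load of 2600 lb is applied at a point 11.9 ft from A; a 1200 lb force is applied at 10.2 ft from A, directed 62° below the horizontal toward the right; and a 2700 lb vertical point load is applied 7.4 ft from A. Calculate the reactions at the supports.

ΣM about A: C_y·7.4 − 2100·5.8 − 2400·3.2 − 2600·11.9 − 1200·sin62°·10.2 − 2700·7.4 = 0 → C_y = 81587.3/7.4 = 11025.3 ≈ 11030 lb.
ΣF_y = 0: A_y + 11025.3 − 2100 − 2400 − 2600 − 1200·sin62° − 2700 = 0 → A_y = -165.8 lb.
ΣF_x = 0: A_x + 1200·cos62° = 0 → A_x = -563.4 lb.

A_x = -563.4 lb, A_y = -165.8 lb, C_y = 11030 lb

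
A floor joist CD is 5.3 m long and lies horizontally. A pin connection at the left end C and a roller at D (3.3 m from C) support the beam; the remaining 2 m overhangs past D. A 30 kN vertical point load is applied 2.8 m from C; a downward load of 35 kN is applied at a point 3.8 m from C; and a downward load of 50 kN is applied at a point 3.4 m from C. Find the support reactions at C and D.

ΣM about C: D_y·3.3 − 30·2.8 − 35·3.8 − 50·3.4 = 0 → D_y = 387/3.3 = 117.273 ≈ 117.3 kN.
ΣF_y = 0: C_y + 117.273 − 30 − 35 − 50 = 0 → C_y = -2.273 kN.
ΣF_x = 0: no horizontal applied forces, so C_x = 0.

C_x = 0, C_y = -2.273 kN, D_y = 117.3 kN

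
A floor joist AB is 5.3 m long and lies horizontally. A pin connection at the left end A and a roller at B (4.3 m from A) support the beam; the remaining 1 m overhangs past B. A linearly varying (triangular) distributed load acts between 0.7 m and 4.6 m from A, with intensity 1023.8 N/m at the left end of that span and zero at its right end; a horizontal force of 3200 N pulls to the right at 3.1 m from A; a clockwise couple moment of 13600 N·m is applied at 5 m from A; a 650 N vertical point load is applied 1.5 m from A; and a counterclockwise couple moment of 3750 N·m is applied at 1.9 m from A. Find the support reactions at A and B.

Resultant of the triangular load: ½ × 1023.8 × 3.9 = 1996.41 N, acting at 2 m from A (one-third of the span from the peak).
Taking moments about A: B_y·4.3 − (½·1023.8·3.9)·2 − 13600 − 650·1.5 + 3750 = 0 → B_y = 14817.82/4.3 = 3446 N.
ΣF_y = 0: A_y + 3446 − ½·1023.8·3.9 − 650 = 0 → A_y = -799.6 N.
ΣF_x = 0: A_x + 3200 = 0 → A_x = -3200 N.

A_x = -3200 N, A_y = -799.6 N, B_y = 3446 N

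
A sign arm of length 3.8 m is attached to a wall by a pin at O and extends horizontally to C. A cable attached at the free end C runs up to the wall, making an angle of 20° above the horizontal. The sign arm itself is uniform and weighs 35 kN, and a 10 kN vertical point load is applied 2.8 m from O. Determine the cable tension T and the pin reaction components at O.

ΣM about O: T·sin20°·3.8 − 35·1.9 − 10·2.8 = 0 → T = 94.5/(3.8·0.34202) = 72.7104 ≈ 72.71 kN.
ΣF_x = 0: O_x − T·cos20° = 0 → O_x = 72.7104 × 0.939693 = 68.33 kN.
ΣF_y = 0: O_y + T·sin20° − 35 − 10 = 0 → O_y = 45 − 72.7104 × 0.34202 = 20.13 kN.

T = 72.71 kN, O_x = 68.33 kN, O_y = 20.13 kN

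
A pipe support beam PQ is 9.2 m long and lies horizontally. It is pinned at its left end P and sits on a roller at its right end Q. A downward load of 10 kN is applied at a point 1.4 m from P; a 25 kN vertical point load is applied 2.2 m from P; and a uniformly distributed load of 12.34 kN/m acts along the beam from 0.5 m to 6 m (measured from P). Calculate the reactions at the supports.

P_x = 0, P_y = 71.39 kN, Q_y = 31.48 kN

Resultant of the distributed load: 12.34 × 5.5 = 67.87 kN at 3.25 m from P.
Taking moments about P: Q_y·9.2 − 10·1.4 − 25·2.2 − (12.34·5.5)·3.25 = 0 → Q_y = 289.5775/9.2 = 31.4758 ≈ 31.48 kN.
ΣF_y = 0: P_y + 31.4758 − 10 − 25 − 12.34·5.5 = 0 → P_y = 71.39 kN.
ΣF_x = 0: no horizontal applied forces, so P_x = 0.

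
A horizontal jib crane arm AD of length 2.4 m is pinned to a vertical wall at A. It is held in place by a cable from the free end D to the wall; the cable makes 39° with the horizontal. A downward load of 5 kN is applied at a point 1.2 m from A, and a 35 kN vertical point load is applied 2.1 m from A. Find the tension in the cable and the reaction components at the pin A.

T = 52.64 kN, A_x = 40.91 kN, A_y = 6.875 kN

ΣM about A: T·sin39°·2.4 − 5·1.2 − 35·2.1 = 0 → T = 79.5/(2.4·0.62932) = 52.6362 ≈ 52.64 kN.
ΣF_x = 0: A_x − T·cos39° = 0 → A_x = 52.6362 × 0.777146 = 40.91 kN.
ΣF_y = 0: A_y + T·sin39° − 5 − 35 = 0 → A_y = 40 − 52.6362 × 0.62932 = 6.875 kN.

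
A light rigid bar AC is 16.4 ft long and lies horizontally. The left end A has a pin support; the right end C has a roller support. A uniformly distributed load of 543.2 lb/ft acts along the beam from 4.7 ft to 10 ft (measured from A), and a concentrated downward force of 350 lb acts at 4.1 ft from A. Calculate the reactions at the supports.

A_x = 0, A_y = 1851 lb, C_y = 1378 lb

Resultant of the distributed load: 543.2 × 5.3 = 2878.96 lb at 7.35 ft from A.
ΣM about A: C_y·16.4 − (543.2·5.3)·7.35 − 350·4.1 = 0 → C_y = 22595.356/16.4 = 1377.77 ≈ 1378 lb.
ΣF_y = 0: A_y + 1377.77 − 543.2·5.3 − 350 = 0 → A_y = 1851 lb.
ΣF_x = 0: no horizontal applied forces, so A_x = 0.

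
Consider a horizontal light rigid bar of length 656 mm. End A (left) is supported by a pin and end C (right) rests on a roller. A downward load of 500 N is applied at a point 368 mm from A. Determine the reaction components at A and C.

A_x = 0, A_y = 219.5 N, C_y = 280.5 N

ΣM about A: C_y·656 − 500·368 = 0 → C_y = 184000/656 = 280.488 ≈ 280.5 N.
ΣF_y = 0: A_y + 280.488 − 500 = 0 → A_y = 219.5 N.
ΣF_x = 0: no horizontal applied forces, so A_x = 0.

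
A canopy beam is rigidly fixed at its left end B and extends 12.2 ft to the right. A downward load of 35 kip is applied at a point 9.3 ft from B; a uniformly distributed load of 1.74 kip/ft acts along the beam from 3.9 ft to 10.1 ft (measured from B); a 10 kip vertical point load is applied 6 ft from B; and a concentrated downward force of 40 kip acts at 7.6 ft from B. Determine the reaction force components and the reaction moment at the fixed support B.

B_x = 0, B_y = 95.79 kip, M_B = 765.0 kip·ft

Resultant of the distributed load: 1.74 × 6.2 = 10.788 kip at 7 ft from B.
ΣF_x = 0: B_x = 0.
ΣF_y = 0: B_y − 35 − 1.74·6.2 − 10 − 40 = 0 → B_y = 95.79 kip.
ΣM about B: M_B − 35·9.3 − (1.74·6.2)·7 − 10·6 − 40·7.6 = 0 → M_B = 765.0 kip·ft.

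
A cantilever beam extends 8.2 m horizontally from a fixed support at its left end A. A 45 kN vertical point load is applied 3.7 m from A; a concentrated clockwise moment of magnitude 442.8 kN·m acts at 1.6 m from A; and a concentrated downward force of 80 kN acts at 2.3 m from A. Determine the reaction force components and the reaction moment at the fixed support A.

A_x = 0, A_y = 125.0 kN, M_A = 793.3 kN·m

ΣF_x = 0: A_x = 0.
ΣF_y = 0: A_y − 45 − 80 = 0 → A_y = 125.0 kN.
ΣM about A: M_A − 45·3.7 − 442.8 − 80·2.3 = 0 → M_A = 793.3 kN·m.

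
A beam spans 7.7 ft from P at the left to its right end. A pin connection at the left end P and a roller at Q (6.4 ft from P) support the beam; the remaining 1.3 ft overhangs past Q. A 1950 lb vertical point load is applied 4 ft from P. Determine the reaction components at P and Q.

Taking moments about P: Q_y·6.4 − 1950·4 = 0 → Q_y = 7800/6.4 = 1218.75 ≈ 1219 lb.
ΣF_y = 0: P_y + 1218.75 − 1950 = 0 → P_y = 731.2 lb.
ΣF_x = 0: no horizontal applied forces, so P_x = 0.

P_x = 0, P_y = 731.2 lb, Q_y = 1219 lb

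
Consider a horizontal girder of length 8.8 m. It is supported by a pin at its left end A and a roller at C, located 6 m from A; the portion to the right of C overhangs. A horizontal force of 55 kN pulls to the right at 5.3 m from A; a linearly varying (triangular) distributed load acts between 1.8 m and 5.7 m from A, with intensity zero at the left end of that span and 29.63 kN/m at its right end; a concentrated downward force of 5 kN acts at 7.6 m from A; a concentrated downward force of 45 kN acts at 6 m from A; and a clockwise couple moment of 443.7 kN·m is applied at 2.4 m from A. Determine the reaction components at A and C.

Resultant of the triangular load: ½ × 29.63 × 3.9 = 57.7785 kN, acting at 4.4 m from A (one-third of the span from the peak).
ΣM about A: C_y·6 − (½·29.63·3.9)·4.4 − 5·7.6 − 45·6 − 443.7 = 0 → C_y = 1005.9254/6 = 167.654 ≈ 167.7 kN.
ΣF_y = 0: A_y + 167.654 − ½·29.63·3.9 − 5 − 45 = 0 → A_y = -59.88 kN.
ΣF_x = 0: A_x + 55 = 0 → A_x = -55.00 kN.

A_x = -55.00 kN, A_y = -59.88 kN, C_y = 167.7 kN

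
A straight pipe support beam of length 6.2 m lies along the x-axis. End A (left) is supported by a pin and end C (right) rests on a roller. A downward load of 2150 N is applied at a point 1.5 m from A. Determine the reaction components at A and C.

Moments about A: C_y·6.2 − 2150·1.5 = 0 → C_y = 3225/6.2 = 520.161 ≈ 520.2 N.
ΣF_y = 0: A_y + 520.161 − 2150 = 0 → A_y = 1630 N.
ΣF_x = 0: no horizontal applied forces, so A_x = 0.

A_x = 0, A_y = 1630 N, C_y = 520.2 N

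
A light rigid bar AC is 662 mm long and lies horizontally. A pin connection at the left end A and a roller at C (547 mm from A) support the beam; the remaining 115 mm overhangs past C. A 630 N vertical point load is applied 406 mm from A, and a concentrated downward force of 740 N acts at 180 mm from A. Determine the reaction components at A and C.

ΣM about A: C_y·547 − 630·406 − 740·180 = 0 → C_y = 388980/547 = 711.115 ≈ 711.1 N.
ΣF_y = 0: A_y + 711.115 − 630 − 740 = 0 → A_y = 658.9 N.
ΣF_x = 0: no horizontal applied forces, so A_x = 0.

A_x = 0, A_y = 658.9 N, C_y = 711.1 N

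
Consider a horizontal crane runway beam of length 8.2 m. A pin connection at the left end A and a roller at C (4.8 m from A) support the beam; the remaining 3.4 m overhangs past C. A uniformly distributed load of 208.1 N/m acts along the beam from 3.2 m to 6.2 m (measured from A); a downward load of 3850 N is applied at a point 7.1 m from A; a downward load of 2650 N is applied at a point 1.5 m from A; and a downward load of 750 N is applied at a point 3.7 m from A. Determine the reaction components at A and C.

A_x = 0, A_y = 162.0 N, C_y = 7712 N

Resultant of the distributed load: 208.1 × 3 = 624.3 N at 4.7 m from A.
Moments about A: C_y·4.8 − (208.1·3)·4.7 − 3850·7.1 − 2650·1.5 − 750·3.7 = 0 → C_y = 37019.21/4.8 = 7712.34 ≈ 7712 N.
ΣF_y = 0: A_y + 7712.34 − 208.1·3 − 3850 − 2650 − 750 = 0 → A_y = 162.0 N.
ΣF_x = 0: no horizontal applied forces, so A_x = 0.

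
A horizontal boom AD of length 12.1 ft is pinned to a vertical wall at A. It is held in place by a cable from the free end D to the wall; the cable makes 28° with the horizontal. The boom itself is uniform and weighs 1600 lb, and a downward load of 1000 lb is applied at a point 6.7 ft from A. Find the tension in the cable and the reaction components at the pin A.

T = 2883 lb, A_x = 2546 lb, A_y = 1246 lb

ΣM about A: T·sin28°·12.1 − 1600·6.05 − 1000·6.7 = 0 → T = 16380/(12.1·0.469472) = 2883.49 ≈ 2883 lb.
ΣF_x = 0: A_x − T·cos28° = 0 → A_x = 2883.49 × 0.882948 = 2546 lb.
ΣF_y = 0: A_y + T·sin28° − 1600 − 1000 = 0 → A_y = 2600 − 2883.49 × 0.469472 = 1246 lb.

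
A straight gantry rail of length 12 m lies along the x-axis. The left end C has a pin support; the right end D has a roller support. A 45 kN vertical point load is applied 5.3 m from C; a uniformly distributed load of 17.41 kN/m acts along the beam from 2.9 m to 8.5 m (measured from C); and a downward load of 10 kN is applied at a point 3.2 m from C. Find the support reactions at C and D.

C_x = 0, C_y = 83.64 kN, D_y = 68.85 kN

Resultant of the distributed load: 17.41 × 5.6 = 97.496 kN at 5.7 m from C.
Taking moments about C: D_y·12 − 45·5.3 − (17.41·5.6)·5.7 − 10·3.2 = 0 → D_y = 826.2272/12 = 68.8523 ≈ 68.85 kN.
ΣF_y = 0: C_y + 68.8523 − 45 − 17.41·5.6 − 10 = 0 → C_y = 83.64 kN.
ΣF_x = 0: no horizontal applied forces, so C_x = 0.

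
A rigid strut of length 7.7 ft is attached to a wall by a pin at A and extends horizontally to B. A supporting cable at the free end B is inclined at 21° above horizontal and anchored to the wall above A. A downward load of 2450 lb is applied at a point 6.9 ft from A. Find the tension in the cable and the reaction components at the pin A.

ΣM about A: T·sin21°·7.7 − 2450·6.9 = 0 → T = 16905/(7.7·0.358368) = 6126.26 ≈ 6126 lb.
ΣF_x = 0: A_x − T·cos21° = 0 → A_x = 6126.26 × 0.93358 = 5719 lb.
ΣF_y = 0: A_y + T·sin21° − 2450 = 0 → A_y = 2450 − 6126.26 × 0.358368 = 254.5 lb.

T = 6126 lb, A_x = 5719 lb, A_y = 254.5 lb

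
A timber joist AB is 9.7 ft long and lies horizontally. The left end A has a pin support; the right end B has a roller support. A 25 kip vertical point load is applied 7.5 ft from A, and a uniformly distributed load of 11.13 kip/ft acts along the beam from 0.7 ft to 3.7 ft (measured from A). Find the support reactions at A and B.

Resultant of the distributed load: 11.13 × 3 = 33.39 kip at 2.2 ft from A.
Taking moments about A: B_y·9.7 − 25·7.5 − (11.13·3)·2.2 = 0 → B_y = 260.958/9.7 = 26.9029 ≈ 26.90 kip.
ΣF_y = 0: A_y + 26.9029 − 25 − 11.13·3 = 0 → A_y = 31.49 kip.
ΣF_x = 0: no horizontal applied forces, so A_x = 0.

A_x = 0, A_y = 31.49 kip, B_y = 26.90 kip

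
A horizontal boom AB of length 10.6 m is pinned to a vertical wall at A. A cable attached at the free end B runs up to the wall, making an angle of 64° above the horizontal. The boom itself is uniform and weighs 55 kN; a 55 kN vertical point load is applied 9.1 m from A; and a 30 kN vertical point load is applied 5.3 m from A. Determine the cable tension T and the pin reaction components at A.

ΣM about A: T·sin64°·10.6 − 55·5.3 − 55·9.1 − 30·5.3 = 0 → T = 951/(10.6·0.898794) = 99.8193 ≈ 99.82 kN.
ΣF_x = 0: A_x − T·cos64° = 0 → A_x = 99.8193 × 0.438371 = 43.76 kN.
ΣF_y = 0: A_y + T·sin64° − 55 − 55 − 30 = 0 → A_y = 140 − 99.8193 × 0.898794 = 50.28 kN.

T = 99.82 kN, A_x = 43.76 kN, A_y = 50.28 kN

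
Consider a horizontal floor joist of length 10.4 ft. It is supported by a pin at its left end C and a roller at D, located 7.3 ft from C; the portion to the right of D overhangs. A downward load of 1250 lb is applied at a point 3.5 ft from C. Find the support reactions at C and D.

Taking moments about C: D_y·7.3 − 1250·3.5 = 0 → D_y = 4375/7.3 = 599.315 ≈ 599.3 lb.
ΣF_y = 0: C_y + 599.315 − 1250 = 0 → C_y = 650.7 lb.
ΣF_x = 0: no horizontal applied forces, so C_x = 0.

C_x = 0, C_y = 650.7 lb, D_y = 599.3 lb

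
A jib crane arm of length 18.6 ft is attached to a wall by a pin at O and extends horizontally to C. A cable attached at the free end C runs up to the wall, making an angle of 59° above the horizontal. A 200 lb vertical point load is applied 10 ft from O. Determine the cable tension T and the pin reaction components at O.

T = 125.4 lb, O_x = 64.61 lb, O_y = 92.47 lb

ΣM about O: T·sin59°·18.6 − 200·10 = 0 → T = 2000/(18.6·0.857167) = 125.444 ≈ 125.4 lb.
ΣF_x = 0: O_x − T·cos59° = 0 → O_x = 125.444 × 0.515038 = 64.61 lb.
ΣF_y = 0: O_y + T·sin59° − 200 = 0 → O_y = 200 − 125.444 × 0.857167 = 92.47 lb.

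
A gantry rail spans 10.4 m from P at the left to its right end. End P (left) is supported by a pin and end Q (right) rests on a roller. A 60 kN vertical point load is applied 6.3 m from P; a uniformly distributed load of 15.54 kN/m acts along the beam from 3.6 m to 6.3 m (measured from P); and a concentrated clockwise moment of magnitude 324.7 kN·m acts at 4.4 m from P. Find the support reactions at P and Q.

Resultant of the distributed load: 15.54 × 2.7 = 41.958 kN at 4.95 m from P.
Moments about P: Q_y·10.4 − 60·6.3 − (15.54·2.7)·4.95 − 324.7 = 0 → Q_y = 910.3921/10.4 = 87.5377 ≈ 87.54 kN.
ΣF_y = 0: P_y + 87.5377 − 60 − 15.54·2.7 = 0 → P_y = 14.42 kN.
ΣF_x = 0: no horizontal applied forces, so P_x = 0.

P_x = 0, P_y = 14.42 kN, Q_y = 87.54 kN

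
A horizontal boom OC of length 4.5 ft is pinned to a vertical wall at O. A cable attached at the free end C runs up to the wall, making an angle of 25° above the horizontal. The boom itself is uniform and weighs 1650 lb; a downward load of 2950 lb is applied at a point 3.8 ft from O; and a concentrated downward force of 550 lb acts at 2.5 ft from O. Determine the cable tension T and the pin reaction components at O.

ΣM about O: T·sin25°·4.5 − 1650·2.25 − 2950·3.8 − 550·2.5 = 0 → T = 16297.5/(4.5·0.422618) = 8569.6 ≈ 8570 lb.
ΣF_x = 0: O_x − T·cos25° = 0 → O_x = 8569.6 × 0.906308 = 7767 lb.
ΣF_y = 0: O_y + T·sin25° − 1650 − 2950 − 550 = 0 → O_y = 5150 − 8569.6 × 0.422618 = 1528 lb.

T = 8570 lb, O_x = 7767 lb, O_y = 1528 lb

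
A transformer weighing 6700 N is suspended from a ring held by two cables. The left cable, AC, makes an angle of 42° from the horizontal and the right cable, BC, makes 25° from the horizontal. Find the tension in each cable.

T_AC = 6597 N, T_BC = 5409 N

ΣF_x = 0: −T_AC·cos42° + T_BC·cos25° = 0 → T_BC = 0.81997·T_AC.
ΣF_y = 0: T_AC·sin42° + T_BC·sin25° = 6700.
Substitute: T_AC·(0.669131 + 0.81997·0.422618) = 6700 → T_AC = 6596.66 ≈ 6597 N.
Then T_BC = 0.81997 × 6596.66 = 5409 N.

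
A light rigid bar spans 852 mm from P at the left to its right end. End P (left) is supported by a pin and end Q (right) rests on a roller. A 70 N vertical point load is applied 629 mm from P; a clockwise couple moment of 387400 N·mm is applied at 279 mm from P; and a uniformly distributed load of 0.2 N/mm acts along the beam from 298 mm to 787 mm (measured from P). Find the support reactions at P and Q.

Resultant of the distributed load: 0.2 × 489 = 97.8 N at 542.5 mm from P.
Moments about P: Q_y·852 − 70·629 − 387400 − (0.2·489)·542.5 = 0 → Q_y = 484486.5/852 = 568.646 ≈ 568.6 N.
ΣF_y = 0: P_y + 568.646 − 70 − 0.2·489 = 0 → P_y = -400.8 N.
ΣF_x = 0: no horizontal applied forces, so P_x = 0.

P_x = 0, P_y = -400.8 N, Q_y = 568.6 N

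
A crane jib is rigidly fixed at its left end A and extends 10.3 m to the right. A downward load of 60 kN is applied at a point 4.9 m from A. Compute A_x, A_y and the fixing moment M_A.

A_x = 0, A_y = 60.00 kN, M_A = 294.0 kN·m

ΣF_x = 0: A_x = 0.
ΣF_y = 0: A_y − 60 = 0 → A_y = 60.00 kN.
ΣM about A: M_A − 60·4.9 = 0 → M_A = 294.0 kN·m.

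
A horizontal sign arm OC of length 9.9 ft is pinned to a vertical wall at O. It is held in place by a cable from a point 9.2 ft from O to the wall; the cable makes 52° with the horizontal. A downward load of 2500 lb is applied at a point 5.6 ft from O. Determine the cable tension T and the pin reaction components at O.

T = 1931 lb, O_x = 1189 lb, O_y = 978.3 lb

ΣM about O: T·sin52°·9.2 − 2500·5.6 = 0 → T = 14000/(9.2·0.788011) = 1931.11 ≈ 1931 lb.
ΣF_x = 0: O_x − T·cos52° = 0 → O_x = 1931.11 × 0.615661 = 1189 lb.
ΣF_y = 0: O_y + T·sin52° − 2500 = 0 → O_y = 2500 − 1931.11 × 0.788011 = 978.3 lb.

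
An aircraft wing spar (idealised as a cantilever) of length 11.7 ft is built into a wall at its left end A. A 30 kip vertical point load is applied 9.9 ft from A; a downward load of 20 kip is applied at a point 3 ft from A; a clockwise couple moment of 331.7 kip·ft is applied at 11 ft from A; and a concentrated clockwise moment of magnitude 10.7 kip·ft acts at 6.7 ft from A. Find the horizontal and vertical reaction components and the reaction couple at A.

ΣF_x = 0: A_x = 0.
ΣF_y = 0: A_y − 30 − 20 = 0 → A_y = 50.00 kip.
ΣM about A: M_A − 30·9.9 − 20·3 − 331.7 − 10.7 = 0 → M_A = 699.4 kip·ft.

A_x = 0, A_y = 50.00 kip, M_A = 699.4 kip·ft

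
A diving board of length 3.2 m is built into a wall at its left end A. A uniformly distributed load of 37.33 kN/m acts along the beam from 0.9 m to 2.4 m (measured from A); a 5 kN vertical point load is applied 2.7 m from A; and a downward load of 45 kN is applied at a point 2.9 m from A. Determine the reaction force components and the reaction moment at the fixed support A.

A_x = 0, A_y = 106.0 kN, M_A = 236.4 kN·m

Resultant of the distributed load: 37.33 × 1.5 = 55.995 kN at 1.65 m from A.
ΣF_x = 0: A_x = 0.
ΣF_y = 0: A_y − 37.33·1.5 − 5 − 45 = 0 → A_y = 106.0 kN.
ΣM about A: M_A − (37.33·1.5)·1.65 − 5·2.7 − 45·2.9 = 0 → M_A = 236.4 kN·m.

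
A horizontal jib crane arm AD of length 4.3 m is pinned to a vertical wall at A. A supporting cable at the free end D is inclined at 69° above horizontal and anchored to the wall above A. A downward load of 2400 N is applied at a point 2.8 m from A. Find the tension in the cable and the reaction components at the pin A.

ΣM about A: T·sin69°·4.3 − 2400·2.8 = 0 → T = 6720/(4.3·0.93358) = 1673.98 ≈ 1674 N.
ΣF_x = 0: A_x − T·cos69° = 0 → A_x = 1673.98 × 0.358368 = 599.9 N.
ΣF_y = 0: A_y + T·sin69° − 2400 = 0 → A_y = 2400 − 1673.98 × 0.93358 = 837.2 N.

T = 1674 N, A_x = 599.9 N, A_y = 837.2 N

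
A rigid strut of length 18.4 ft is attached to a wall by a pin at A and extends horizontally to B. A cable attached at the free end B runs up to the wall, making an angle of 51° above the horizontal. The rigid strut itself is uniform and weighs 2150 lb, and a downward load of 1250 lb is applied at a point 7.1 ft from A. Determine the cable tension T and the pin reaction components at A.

ΣM about A: T·sin51°·18.4 − 2150·9.2 − 1250·7.1 = 0 → T = 28655/(18.4·0.777146) = 2003.92 ≈ 2004 lb.
ΣF_x = 0: A_x − T·cos51° = 0 → A_x = 2003.92 × 0.62932 = 1261 lb.
ΣF_y = 0: A_y + T·sin51° − 2150 − 1250 = 0 → A_y = 3400 − 2003.92 × 0.777146 = 1843 lb.

T = 2004 lb, A_x = 1261 lb, A_y = 1843 lb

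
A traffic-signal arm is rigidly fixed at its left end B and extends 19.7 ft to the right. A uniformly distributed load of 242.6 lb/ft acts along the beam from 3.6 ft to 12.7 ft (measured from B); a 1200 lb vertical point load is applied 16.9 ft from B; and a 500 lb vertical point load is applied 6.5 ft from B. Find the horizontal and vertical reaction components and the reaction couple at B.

B_x = 0, B_y = 3908 lb, M_B = 41520 lb·ft

Resultant of the distributed load: 242.6 × 9.1 = 2207.66 lb at 8.15 ft from B.
ΣF_x = 0: B_x = 0.
ΣF_y = 0: B_y − 242.6·9.1 − 1200 − 500 = 0 → B_y = 3908 lb.
ΣM about B: M_B − (242.6·9.1)·8.15 − 1200·16.9 − 500·6.5 = 0 → M_B = 41520 lb·ft.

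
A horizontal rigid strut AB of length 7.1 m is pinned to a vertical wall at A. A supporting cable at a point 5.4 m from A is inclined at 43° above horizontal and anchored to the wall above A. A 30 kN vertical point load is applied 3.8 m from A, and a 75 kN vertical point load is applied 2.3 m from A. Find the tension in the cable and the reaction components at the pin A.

T = 77.79 kN, A_x = 56.90 kN, A_y = 51.94 kN

ΣM about A: T·sin43°·5.4 − 30·3.8 − 75·2.3 = 0 → T = 286.5/(5.4·0.681998) = 77.7943 ≈ 77.79 kN.
ΣF_x = 0: A_x − T·cos43° = 0 → A_x = 77.7943 × 0.731354 = 56.90 kN.
ΣF_y = 0: A_y + T·sin43° − 30 − 75 = 0 → A_y = 105 − 77.7943 × 0.681998 = 51.94 kN.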